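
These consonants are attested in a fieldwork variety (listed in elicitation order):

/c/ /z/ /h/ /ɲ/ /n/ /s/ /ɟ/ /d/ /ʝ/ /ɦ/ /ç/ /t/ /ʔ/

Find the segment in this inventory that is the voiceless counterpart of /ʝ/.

/ç/

/ʝ/ is a voiced palatal fricative.
The voiceless counterpart is a voiceless palatal fricative — in this inventory, /ç/.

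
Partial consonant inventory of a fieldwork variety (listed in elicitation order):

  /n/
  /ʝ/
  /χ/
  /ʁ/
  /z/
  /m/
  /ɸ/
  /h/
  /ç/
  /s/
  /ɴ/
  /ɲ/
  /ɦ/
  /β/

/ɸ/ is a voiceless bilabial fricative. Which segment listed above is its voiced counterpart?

/β/

The voiced counterpart is a voiced bilabial fricative — in this inventory, /β/.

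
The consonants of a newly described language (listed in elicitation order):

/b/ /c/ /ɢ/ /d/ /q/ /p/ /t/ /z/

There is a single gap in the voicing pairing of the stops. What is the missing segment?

bilabial: voiceless /p/, voiced /b/.
alveolar: voiceless /t/, voiced /d/.
palatal: voiceless /c/, voiced —.
uvular: voiceless /q/, voiced /ɢ/.
The palatal row has no voiced member, so the gap is the voiced palatal stop /ɟ/.

/ɟ/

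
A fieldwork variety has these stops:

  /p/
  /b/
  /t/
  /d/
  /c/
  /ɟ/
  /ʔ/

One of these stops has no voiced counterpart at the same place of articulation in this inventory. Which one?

Bilabial: /p/ ~ /b/
Alveolar: /t/ ~ /d/
Palatal: /c/ ~ /ɟ/
Glottal: only /ʔ/ (voiceless); no voiced partner.
So /ʔ/ is the unpaired segment.

/ʔ/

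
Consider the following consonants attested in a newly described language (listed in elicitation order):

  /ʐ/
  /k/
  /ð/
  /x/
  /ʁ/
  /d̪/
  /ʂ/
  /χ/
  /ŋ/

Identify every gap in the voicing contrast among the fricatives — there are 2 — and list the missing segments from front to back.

dental: voiceless —, voiced /ð/.
retroflex: voiceless /ʂ/, voiced /ʐ/.
velar: voiceless /x/, voiced —.
uvular: voiceless /χ/, voiced /ʁ/.
Gaps, from front to back: dental lacks voiceless (/θ/); velar lacks voiced (/ɣ/).

/θ/, /ɣ/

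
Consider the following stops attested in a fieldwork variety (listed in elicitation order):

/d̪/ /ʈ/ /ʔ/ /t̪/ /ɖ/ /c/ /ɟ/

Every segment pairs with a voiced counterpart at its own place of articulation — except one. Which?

Dental: /t̪/ ~ /d̪/
Retroflex: /ʈ/ ~ /ɖ/
Palatal: /c/ ~ /ɟ/
Glottal: only /ʔ/ (voiceless); no voiced partner.
So /ʔ/ is the unpaired segment.

/ʔ/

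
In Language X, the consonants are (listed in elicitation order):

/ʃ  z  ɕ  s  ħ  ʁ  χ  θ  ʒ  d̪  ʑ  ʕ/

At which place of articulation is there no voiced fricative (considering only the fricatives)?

dental

place of articulation  voiceless  voiced  
dental            θ         —       
alveolar          s         z       
postalveolar      ʃ         ʒ       
alveolo-palatal   ɕ         ʑ       
uvular            χ         ʁ       
pharyngeal        ħ         ʕ       
Every place of articulation has a voiced member except dental, where /ð/ would be expected.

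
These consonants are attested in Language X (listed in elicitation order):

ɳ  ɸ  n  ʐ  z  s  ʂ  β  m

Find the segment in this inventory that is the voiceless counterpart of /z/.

/s/

/z/ is a voiced alveolar fricative.
The voiceless counterpart is a voiceless alveolar fricative — in this inventory, /s/.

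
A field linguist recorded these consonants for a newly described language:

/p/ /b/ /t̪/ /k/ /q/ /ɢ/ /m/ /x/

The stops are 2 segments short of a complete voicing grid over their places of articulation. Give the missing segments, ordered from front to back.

/d̪/, /ɡ/

Voiceless: /p/ (bilabial), /t̪/ (dental), /k/ (velar), /q/ (uvular).
Voiced: /b/ (bilabial), /ɢ/ (uvular).
Gaps, from front to back: dental lacks voiced (/d̪/); velar lacks voiced (/ɡ/).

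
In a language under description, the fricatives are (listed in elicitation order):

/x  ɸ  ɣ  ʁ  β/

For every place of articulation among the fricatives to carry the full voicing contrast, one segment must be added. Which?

bilabial: voiceless /ɸ/, voiced /β/.
velar: voiceless /x/, voiced /ɣ/.
uvular: voiceless —, voiced /ʁ/.
The uvular row has no voiceless member, so the gap is the voiceless uvular fricative /χ/.

/χ/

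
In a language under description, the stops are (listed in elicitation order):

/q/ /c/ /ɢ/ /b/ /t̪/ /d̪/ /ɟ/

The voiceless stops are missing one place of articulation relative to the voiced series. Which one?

Voiceless: /t̪/ (dental), /c/ (palatal), /q/ (uvular).
Voiced: /b/ (bilabial), /d̪/ (dental), /ɟ/ (palatal), /ɢ/ (uvular).
Every place of articulation has a voiceless member except bilabial, where /p/ would be expected.

bilabial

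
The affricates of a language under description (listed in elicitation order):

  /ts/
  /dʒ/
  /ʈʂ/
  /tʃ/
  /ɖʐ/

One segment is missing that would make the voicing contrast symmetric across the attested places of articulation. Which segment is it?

/dz/

place of articulation  voiceless  voiced  
alveolar          ts        —       
postalveolar      tʃ        dʒ      
retroflex         ʈʂ        ɖʐ      
The alveolar row has no voiced member, so the gap is the voiced alveolar affricate /dz/.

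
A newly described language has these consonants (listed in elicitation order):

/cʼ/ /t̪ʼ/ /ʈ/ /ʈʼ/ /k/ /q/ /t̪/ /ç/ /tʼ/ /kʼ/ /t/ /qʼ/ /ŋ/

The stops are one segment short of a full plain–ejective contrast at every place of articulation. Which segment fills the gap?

Plain: /t̪/ (dental), /t/ (alveolar), /ʈ/ (retroflex), /k/ (velar), /q/ (uvular).
Ejective: /t̪ʼ/ (dental), /tʼ/ (alveolar), /ʈʼ/ (retroflex), /cʼ/ (palatal), /kʼ/ (velar), /qʼ/ (uvular).
The palatal row has no plain member, so the gap is the plain palatal stop /c/.

/c/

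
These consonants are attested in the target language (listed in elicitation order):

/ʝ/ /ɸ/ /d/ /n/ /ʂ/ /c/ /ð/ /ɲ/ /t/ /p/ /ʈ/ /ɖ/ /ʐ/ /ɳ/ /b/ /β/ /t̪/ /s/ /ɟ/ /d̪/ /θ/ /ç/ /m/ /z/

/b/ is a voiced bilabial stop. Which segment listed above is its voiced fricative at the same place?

/β/

The voiced fricative at the same place is a voiced bilabial fricative — in this inventory, /β/.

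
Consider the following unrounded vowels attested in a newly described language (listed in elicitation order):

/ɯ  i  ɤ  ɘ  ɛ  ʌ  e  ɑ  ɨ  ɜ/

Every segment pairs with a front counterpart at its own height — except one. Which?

High: /i/ ~ /ɨ/ ~ /ɯ/
High-mid: /e/ ~ /ɘ/ ~ /ɤ/
Low-mid: /ɛ/ ~ /ɜ/ ~ /ʌ/
Low: only /ɑ/ (back); no front partner.
So /ɑ/ is the unpaired segment.

/ɑ/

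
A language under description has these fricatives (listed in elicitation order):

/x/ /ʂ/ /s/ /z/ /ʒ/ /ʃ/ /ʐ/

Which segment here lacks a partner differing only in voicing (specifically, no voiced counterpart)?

/x/

Alveolar: /s/ ~ /z/
Postalveolar: /ʃ/ ~ /ʒ/
Retroflex: /ʂ/ ~ /ʐ/
Velar: only /x/ (voiceless); no voiced partner.
So /x/ is the unpaired segment.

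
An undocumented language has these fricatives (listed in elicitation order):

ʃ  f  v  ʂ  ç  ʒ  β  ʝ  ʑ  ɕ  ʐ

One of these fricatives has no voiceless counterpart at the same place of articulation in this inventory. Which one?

/β/

Labiodental: /f/ ~ /v/
Postalveolar: /ʃ/ ~ /ʒ/
Retroflex: /ʂ/ ~ /ʐ/
Alveolo-palatal: /ɕ/ ~ /ʑ/
Palatal: /ç/ ~ /ʝ/
Bilabial: only /β/ (voiced); no voiceless partner.
So /β/ is the unpaired segment.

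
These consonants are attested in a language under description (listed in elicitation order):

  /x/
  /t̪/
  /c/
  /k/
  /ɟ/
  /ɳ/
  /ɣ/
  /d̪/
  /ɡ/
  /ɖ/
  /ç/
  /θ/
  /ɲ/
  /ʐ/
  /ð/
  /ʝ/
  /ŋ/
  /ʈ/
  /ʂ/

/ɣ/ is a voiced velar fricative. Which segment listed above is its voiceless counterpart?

The voiceless counterpart is a voiceless velar fricative — in this inventory, /x/.

/x/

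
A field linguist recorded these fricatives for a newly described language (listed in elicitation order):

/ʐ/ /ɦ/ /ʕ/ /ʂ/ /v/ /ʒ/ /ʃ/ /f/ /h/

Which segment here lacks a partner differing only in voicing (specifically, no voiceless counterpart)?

Labiodental: /f/ ~ /v/
Postalveolar: /ʃ/ ~ /ʒ/
Retroflex: /ʂ/ ~ /ʐ/
Glottal: /h/ ~ /ɦ/
Pharyngeal: only /ʕ/ (voiced); no voiceless partner.
So /ʕ/ is the unpaired segment.

/ʕ/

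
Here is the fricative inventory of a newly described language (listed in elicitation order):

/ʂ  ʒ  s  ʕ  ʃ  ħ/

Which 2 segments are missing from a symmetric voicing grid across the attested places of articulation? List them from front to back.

Voiceless: /s/ (alveolar), /ʃ/ (postalveolar), /ʂ/ (retroflex), /ħ/ (pharyngeal).
Voiced: /ʒ/ (postalveolar), /ʕ/ (pharyngeal).
Gaps, from front to back: alveolar lacks voiced (/z/); retroflex lacks voiced (/ʐ/).

/z/, /ʐ/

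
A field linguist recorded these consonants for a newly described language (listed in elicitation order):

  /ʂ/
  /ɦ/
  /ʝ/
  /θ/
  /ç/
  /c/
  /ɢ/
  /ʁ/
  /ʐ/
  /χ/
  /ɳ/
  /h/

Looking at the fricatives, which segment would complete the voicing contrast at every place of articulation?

Voiceless: /θ/ (dental), /ʂ/ (retroflex), /ç/ (palatal), /χ/ (uvular), /h/ (glottal).
Voiced: /ʐ/ (retroflex), /ʝ/ (palatal), /ʁ/ (uvular), /ɦ/ (glottal).
The dental row has no voiced member, so the gap is the voiced dental fricative /ð/.

/ð/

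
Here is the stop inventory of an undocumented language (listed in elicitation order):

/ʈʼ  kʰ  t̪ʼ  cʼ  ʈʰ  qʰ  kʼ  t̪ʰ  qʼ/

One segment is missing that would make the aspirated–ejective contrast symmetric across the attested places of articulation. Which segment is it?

Aspirated: /t̪ʰ/ (dental), /ʈʰ/ (retroflex), /kʰ/ (velar), /qʰ/ (uvular).
Ejective: /t̪ʼ/ (dental), /ʈʼ/ (retroflex), /cʼ/ (palatal), /kʼ/ (velar), /qʼ/ (uvular).
The palatal row has no aspirated member, so the gap is the aspirated palatal stop /cʰ/.

/cʰ/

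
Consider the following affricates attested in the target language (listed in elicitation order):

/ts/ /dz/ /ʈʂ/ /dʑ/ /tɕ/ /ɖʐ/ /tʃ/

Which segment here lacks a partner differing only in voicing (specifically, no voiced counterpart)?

Alveolar: /ts/ ~ /dz/
Retroflex: /ʈʂ/ ~ /ɖʐ/
Alveolo-palatal: /tɕ/ ~ /dʑ/
Postalveolar: only /tʃ/ (voiceless); no voiced partner.
So /tʃ/ is the unpaired segment.

/tʃ/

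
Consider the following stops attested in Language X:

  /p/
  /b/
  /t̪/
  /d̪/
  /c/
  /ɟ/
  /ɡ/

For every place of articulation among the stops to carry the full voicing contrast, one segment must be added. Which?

/k/

Voiceless: /p/ (bilabial), /t̪/ (dental), /c/ (palatal).
Voiced: /b/ (bilabial), /d̪/ (dental), /ɟ/ (palatal), /ɡ/ (velar).
The velar row has no voiceless member, so the gap is the voiceless velar stop /k/.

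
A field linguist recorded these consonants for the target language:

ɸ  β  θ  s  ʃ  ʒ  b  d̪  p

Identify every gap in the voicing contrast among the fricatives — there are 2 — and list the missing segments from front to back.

bilabial: voiceless /ɸ/, voiced /β/.
dental: voiceless /θ/, voiced —.
alveolar: voiceless /s/, voiced —.
postalveolar: voiceless /ʃ/, voiced /ʒ/.
Gaps, from front to back: dental lacks voiced (/ð/); alveolar lacks voiced (/z/).

/ð/, /z/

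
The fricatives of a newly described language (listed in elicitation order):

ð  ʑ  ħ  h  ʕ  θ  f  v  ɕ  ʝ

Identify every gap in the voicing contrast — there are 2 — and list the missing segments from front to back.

place of articulation  voiceless  voiced  
labiodental       f         v       
dental            θ         ð       
alveolo-palatal   ɕ         ʑ       
palatal           —         ʝ       
pharyngeal        ħ         ʕ       
glottal           h         —       
Gaps, from front to back: palatal lacks voiceless (/ç/); glottal lacks voiced (/ɦ/).

/ç/, /ɦ/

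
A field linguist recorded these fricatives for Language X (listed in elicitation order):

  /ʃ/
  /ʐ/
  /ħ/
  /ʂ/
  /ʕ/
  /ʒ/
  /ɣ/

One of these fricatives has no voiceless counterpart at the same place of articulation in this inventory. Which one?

Postalveolar: /ʃ/ ~ /ʒ/
Retroflex: /ʂ/ ~ /ʐ/
Pharyngeal: /ħ/ ~ /ʕ/
Velar: only /ɣ/ (voiced); no voiceless partner.
So /ɣ/ is the unpaired segment.

/ɣ/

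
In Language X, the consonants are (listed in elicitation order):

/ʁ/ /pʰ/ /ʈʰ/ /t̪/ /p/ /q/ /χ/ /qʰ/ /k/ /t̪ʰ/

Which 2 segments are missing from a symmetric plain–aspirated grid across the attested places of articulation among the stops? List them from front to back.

/ʈ/, /kʰ/

Plain: /p/ (bilabial), /t̪/ (dental), /k/ (velar), /q/ (uvular).
Aspirated: /pʰ/ (bilabial), /t̪ʰ/ (dental), /ʈʰ/ (retroflex), /qʰ/ (uvular).
Gaps, from front to back: retroflex lacks plain (/ʈ/); velar lacks aspirated (/kʰ/).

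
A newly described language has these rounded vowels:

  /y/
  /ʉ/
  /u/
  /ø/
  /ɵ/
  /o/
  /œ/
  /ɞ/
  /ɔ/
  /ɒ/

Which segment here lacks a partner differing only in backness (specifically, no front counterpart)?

/ɒ/

High: /y/ ~ /ʉ/ ~ /u/
High-mid: /ø/ ~ /ɵ/ ~ /o/
Low-mid: /œ/ ~ /ɞ/ ~ /ɔ/
Low: only /ɒ/ (back); no front partner.
So /ɒ/ is the unpaired segment.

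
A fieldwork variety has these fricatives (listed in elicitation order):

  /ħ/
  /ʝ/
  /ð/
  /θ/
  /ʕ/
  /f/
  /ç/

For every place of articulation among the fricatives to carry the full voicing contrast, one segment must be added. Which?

Voiceless: /f/ (labiodental), /θ/ (dental), /ç/ (palatal), /ħ/ (pharyngeal).
Voiced: /ð/ (dental), /ʝ/ (palatal), /ʕ/ (pharyngeal).
The labiodental row has no voiced member, so the gap is the voiced labiodental fricative /v/.

/v/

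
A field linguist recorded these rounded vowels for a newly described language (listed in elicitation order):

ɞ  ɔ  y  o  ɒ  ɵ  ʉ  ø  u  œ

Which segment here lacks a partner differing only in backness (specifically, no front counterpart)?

/ɒ/

High: /y/ ~ /ʉ/ ~ /u/
High-mid: /ø/ ~ /ɵ/ ~ /o/
Low-mid: /œ/ ~ /ɞ/ ~ /ɔ/
Low: only /ɒ/ (back); no front partner.
So /ɒ/ is the unpaired segment.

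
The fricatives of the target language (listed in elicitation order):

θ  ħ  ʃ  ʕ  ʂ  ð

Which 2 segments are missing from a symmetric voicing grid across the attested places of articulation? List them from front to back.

/ʒ/, /ʐ/

place of articulation  voiceless  voiced  
dental            θ         ð       
postalveolar      ʃ         —       
retroflex         ʂ         —       
pharyngeal        ħ         ʕ       
Gaps, from front to back: postalveolar lacks voiced (/ʒ/); retroflex lacks voiced (/ʐ/).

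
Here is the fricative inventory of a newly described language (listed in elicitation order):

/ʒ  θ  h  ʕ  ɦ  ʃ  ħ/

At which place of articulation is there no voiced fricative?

dental

Voiceless: /θ/ (dental), /ʃ/ (postalveolar), /ħ/ (pharyngeal), /h/ (glottal).
Voiced: /ʒ/ (postalveolar), /ʕ/ (pharyngeal), /ɦ/ (glottal).
Every place of articulation has a voiced member except dental, where /ð/ would be expected.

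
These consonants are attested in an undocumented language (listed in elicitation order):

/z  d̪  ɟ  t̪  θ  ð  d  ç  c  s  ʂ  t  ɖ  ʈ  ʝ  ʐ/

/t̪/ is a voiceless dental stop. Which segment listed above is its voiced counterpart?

The voiced counterpart is a voiced dental stop — in this inventory, /d̪/.

/d̪/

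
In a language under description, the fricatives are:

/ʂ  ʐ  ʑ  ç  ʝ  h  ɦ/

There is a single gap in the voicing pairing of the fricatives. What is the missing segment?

/ɕ/

retroflex: voiceless /ʂ/, voiced /ʐ/.
alveolo-palatal: voiceless —, voiced /ʑ/.
palatal: voiceless /ç/, voiced /ʝ/.
glottal: voiceless /h/, voiced /ɦ/.
The alveolo-palatal row has no voiceless member, so the gap is the voiceless alveolo-palatal fricative /ɕ/.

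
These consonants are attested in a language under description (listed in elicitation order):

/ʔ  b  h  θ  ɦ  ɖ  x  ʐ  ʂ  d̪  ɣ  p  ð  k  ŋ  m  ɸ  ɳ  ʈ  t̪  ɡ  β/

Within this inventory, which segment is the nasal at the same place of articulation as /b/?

/m/

/b/ is a voiced bilabial stop.
The nasal at the same place is a bilabial nasal — in this inventory, /m/.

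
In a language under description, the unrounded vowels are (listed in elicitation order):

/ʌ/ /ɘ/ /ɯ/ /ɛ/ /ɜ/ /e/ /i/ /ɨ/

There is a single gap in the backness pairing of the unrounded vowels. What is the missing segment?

Front: /i/ (high), /e/ (high-mid), /ɛ/ (low-mid).
Central: /ɨ/ (high), /ɘ/ (high-mid), /ɜ/ (low-mid).
Back: /ɯ/ (high), /ʌ/ (low-mid).
The high-mid row has no back member, so the gap is the high-mid back unrounded vowel /ɤ/.

/ɤ/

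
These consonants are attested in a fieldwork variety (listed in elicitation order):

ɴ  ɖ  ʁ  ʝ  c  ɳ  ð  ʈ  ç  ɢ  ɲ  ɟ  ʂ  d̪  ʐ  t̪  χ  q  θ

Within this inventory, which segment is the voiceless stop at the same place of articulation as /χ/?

/χ/ is a voiceless uvular fricative.
The voiceless stop at the same place is a voiceless uvular stop — in this inventory, /q/.

/q/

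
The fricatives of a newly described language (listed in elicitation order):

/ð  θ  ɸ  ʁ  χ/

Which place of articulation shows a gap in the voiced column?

bilabial

place of articulation  voiceless  voiced  
bilabial          ɸ         —       
dental            θ         ð       
uvular            χ         ʁ       
Every place of articulation has a voiced member except bilabial, where /β/ would be expected.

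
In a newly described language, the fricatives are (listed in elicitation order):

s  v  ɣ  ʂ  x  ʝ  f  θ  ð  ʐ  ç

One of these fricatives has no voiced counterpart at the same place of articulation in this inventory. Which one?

Labiodental: /f/ ~ /v/
Dental: /θ/ ~ /ð/
Retroflex: /ʂ/ ~ /ʐ/
Palatal: /ç/ ~ /ʝ/
Velar: /x/ ~ /ɣ/
Alveolar: only /s/ (voiceless); no voiced partner.
So /s/ is the unpaired segment.

/s/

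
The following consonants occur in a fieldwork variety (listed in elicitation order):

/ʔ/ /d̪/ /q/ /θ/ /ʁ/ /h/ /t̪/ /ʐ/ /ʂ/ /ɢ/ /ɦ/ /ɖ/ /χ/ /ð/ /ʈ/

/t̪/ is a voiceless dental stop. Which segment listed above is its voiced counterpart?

The voiced counterpart is a voiced dental stop — in this inventory, /d̪/.

/d̪/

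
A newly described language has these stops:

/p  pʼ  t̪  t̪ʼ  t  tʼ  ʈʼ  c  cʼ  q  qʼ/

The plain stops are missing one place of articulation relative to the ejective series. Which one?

retroflex

bilabial: plain /p/, ejective /pʼ/.
dental: plain /t̪/, ejective /t̪ʼ/.
alveolar: plain /t/, ejective /tʼ/.
retroflex: plain —, ejective /ʈʼ/.
palatal: plain /c/, ejective /cʼ/.
uvular: plain /q/, ejective /qʼ/.
Every place of articulation has a plain member except retroflex, where /ʈ/ would be expected.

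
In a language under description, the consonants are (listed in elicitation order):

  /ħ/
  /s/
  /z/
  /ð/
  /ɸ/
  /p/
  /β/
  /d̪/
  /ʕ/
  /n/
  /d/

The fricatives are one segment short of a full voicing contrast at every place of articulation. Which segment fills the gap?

bilabial: voiceless /ɸ/, voiced /β/.
dental: voiceless —, voiced /ð/.
alveolar: voiceless /s/, voiced /z/.
pharyngeal: voiceless /ħ/, voiced /ʕ/.
The dental row has no voiceless member, so the gap is the voiceless dental fricative /θ/.

/θ/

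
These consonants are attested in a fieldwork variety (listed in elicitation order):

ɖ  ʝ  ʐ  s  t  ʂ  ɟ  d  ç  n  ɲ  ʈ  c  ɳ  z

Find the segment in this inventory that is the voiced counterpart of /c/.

/ɟ/

/c/ is a voiceless palatal stop.
The voiced counterpart is a voiced palatal stop — in this inventory, /ɟ/.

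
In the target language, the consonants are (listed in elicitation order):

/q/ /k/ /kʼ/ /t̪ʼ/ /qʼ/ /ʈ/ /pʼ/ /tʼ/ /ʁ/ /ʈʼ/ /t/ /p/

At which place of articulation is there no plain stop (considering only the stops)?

bilabial: plain /p/, ejective /pʼ/.
dental: plain —, ejective /t̪ʼ/.
alveolar: plain /t/, ejective /tʼ/.
retroflex: plain /ʈ/, ejective /ʈʼ/.
velar: plain /k/, ejective /kʼ/.
uvular: plain /q/, ejective /qʼ/.
Every place of articulation has a plain member except dental, where /t̪/ would be expected.

dental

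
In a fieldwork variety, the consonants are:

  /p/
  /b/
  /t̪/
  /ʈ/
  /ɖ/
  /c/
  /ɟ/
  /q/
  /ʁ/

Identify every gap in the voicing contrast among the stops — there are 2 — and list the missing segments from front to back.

/d̪/, /ɢ/

place of articulation  voiceless  voiced  
bilabial          p         b       
dental            t̪        —       
retroflex         ʈ         ɖ       
palatal           c         ɟ       
uvular            q         —       
Gaps, from front to back: dental lacks voiced (/d̪/); uvular lacks voiced (/ɢ/).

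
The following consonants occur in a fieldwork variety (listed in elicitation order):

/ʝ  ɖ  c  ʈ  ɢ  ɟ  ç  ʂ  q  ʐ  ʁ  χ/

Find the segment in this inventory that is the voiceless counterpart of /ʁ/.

/ʁ/ is a voiced uvular fricative.
The voiceless counterpart is a voiceless uvular fricative — in this inventory, /χ/.

/χ/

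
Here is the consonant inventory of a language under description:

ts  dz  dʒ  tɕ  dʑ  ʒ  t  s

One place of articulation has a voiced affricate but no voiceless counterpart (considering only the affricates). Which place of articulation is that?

postalveolar

Voiceless: /ts/ (alveolar), /tɕ/ (alveolo-palatal).
Voiced: /dz/ (alveolar), /dʒ/ (postalveolar), /dʑ/ (alveolo-palatal).
Every place of articulation has a voiceless member except postalveolar, where /tʃ/ would be expected.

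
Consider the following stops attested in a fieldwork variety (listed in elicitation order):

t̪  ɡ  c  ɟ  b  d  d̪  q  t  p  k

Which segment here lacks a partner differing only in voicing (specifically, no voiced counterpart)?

/q/

Bilabial: /p/ ~ /b/
Dental: /t̪/ ~ /d̪/
Alveolar: /t/ ~ /d/
Palatal: /c/ ~ /ɟ/
Velar: /k/ ~ /ɡ/
Uvular: only /q/ (voiceless); no voiced partner.
So /q/ is the unpaired segment.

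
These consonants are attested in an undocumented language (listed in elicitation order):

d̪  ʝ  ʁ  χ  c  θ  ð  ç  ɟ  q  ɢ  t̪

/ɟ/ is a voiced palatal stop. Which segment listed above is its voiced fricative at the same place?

The voiced fricative at the same place is a voiced palatal fricative — in this inventory, /ʝ/.

/ʝ/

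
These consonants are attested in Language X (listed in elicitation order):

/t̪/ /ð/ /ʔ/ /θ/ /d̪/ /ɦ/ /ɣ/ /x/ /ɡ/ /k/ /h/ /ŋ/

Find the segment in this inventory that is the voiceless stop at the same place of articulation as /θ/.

/θ/ is a voiceless dental fricative.
The voiceless stop at the same place is a voiceless dental stop — in this inventory, /t̪/.

/t̪/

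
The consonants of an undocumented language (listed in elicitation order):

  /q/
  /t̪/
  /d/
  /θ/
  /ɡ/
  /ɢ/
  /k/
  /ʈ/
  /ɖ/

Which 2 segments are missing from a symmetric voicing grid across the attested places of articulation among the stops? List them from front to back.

/d̪/, /t/

Voiceless: /t̪/ (dental), /ʈ/ (retroflex), /k/ (velar), /q/ (uvular).
Voiced: /d/ (alveolar), /ɖ/ (retroflex), /ɡ/ (velar), /ɢ/ (uvular).
Gaps, from front to back: dental lacks voiced (/d̪/); alveolar lacks voiceless (/t/).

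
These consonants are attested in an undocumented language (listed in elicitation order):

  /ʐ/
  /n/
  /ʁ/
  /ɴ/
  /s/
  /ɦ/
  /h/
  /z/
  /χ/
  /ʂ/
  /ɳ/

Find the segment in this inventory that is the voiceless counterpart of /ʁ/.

/χ/

/ʁ/ is a voiced uvular fricative.
The voiceless counterpart is a voiceless uvular fricative — in this inventory, /χ/.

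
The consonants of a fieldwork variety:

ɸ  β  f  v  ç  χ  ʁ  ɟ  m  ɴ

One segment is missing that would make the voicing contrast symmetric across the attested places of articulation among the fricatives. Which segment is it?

bilabial: voiceless /ɸ/, voiced /β/.
labiodental: voiceless /f/, voiced /v/.
palatal: voiceless /ç/, voiced —.
uvular: voiceless /χ/, voiced /ʁ/.
The palatal row has no voiced member, so the gap is the voiced palatal fricative /ʝ/.

/ʝ/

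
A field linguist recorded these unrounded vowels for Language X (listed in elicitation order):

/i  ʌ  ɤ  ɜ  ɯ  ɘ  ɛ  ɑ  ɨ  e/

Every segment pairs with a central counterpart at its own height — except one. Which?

/ɑ/

High: /i/ ~ /ɨ/ ~ /ɯ/
High-mid: /e/ ~ /ɘ/ ~ /ɤ/
Low-mid: /ɛ/ ~ /ɜ/ ~ /ʌ/
Low: only /ɑ/ (back); no central partner.
So /ɑ/ is the unpaired segment.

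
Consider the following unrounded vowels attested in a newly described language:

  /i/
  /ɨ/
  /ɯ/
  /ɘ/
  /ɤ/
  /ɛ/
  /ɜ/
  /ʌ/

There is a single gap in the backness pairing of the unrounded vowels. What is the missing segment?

/e/

Front: /i/ (high), /ɛ/ (low-mid).
Central: /ɨ/ (high), /ɘ/ (high-mid), /ɜ/ (low-mid).
Back: /ɯ/ (high), /ɤ/ (high-mid), /ʌ/ (low-mid).
The high-mid row has no front member, so the gap is the high-mid front unrounded vowel /e/.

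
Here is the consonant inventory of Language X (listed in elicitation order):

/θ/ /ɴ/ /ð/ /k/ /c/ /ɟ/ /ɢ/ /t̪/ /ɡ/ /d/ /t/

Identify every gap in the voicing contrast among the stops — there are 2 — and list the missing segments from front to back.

/d̪/, /q/

place of articulation  voiceless  voiced  
dental            t̪        —       
alveolar          t         d       
palatal           c         ɟ       
velar             k         ɡ       
uvular            —         ɢ       
Gaps, from front to back: dental lacks voiced (/d̪/); uvular lacks voiceless (/q/).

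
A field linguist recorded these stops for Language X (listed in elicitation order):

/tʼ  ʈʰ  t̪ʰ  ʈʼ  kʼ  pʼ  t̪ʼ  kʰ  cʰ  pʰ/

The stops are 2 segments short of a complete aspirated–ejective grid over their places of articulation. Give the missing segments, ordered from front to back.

place of articulation  aspirated  ejective
bilabial          pʰ        pʼ      
dental            t̪ʰ       t̪ʼ     
alveolar          —         tʼ      
retroflex         ʈʰ        ʈʼ      
palatal           cʰ        —       
velar             kʰ        kʼ      
Gaps, from front to back: alveolar lacks aspirated (/tʰ/); palatal lacks ejective (/cʼ/).

/tʰ/, /cʼ/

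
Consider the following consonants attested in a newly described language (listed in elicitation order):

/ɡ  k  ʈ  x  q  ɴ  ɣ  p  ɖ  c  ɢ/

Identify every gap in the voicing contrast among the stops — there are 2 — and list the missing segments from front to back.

place of articulation  voiceless  voiced  
bilabial          p         —       
retroflex         ʈ         ɖ       
palatal           c         —       
velar             k         ɡ       
uvular            q         ɢ       
Gaps, from front to back: bilabial lacks voiced (/b/); palatal lacks voiced (/ɟ/).

/b/, /ɟ/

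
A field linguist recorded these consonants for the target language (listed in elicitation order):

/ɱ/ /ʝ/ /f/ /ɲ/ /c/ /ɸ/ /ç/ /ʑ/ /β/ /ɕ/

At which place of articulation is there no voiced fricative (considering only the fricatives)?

place of articulation  voiceless  voiced  
bilabial          ɸ         β       
labiodental       f         —       
alveolo-palatal   ɕ         ʑ       
palatal           ç         ʝ       
Every place of articulation has a voiced member except labiodental, where /v/ would be expected.

labiodental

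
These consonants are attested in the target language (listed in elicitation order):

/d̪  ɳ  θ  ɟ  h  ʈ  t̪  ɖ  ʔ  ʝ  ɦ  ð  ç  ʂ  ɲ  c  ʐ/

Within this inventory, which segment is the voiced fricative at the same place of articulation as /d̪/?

/d̪/ is a voiced dental stop.
The voiced fricative at the same place is a voiced dental fricative — in this inventory, /ð/.

/ð/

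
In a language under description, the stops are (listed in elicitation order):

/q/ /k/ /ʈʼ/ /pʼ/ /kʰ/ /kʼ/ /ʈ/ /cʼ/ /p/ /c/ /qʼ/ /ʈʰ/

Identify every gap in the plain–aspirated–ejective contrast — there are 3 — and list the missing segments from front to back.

Plain: /p/ (bilabial), /ʈ/ (retroflex), /c/ (palatal), /k/ (velar), /q/ (uvular).
Aspirated: /ʈʰ/ (retroflex), /kʰ/ (velar).
Ejective: /pʼ/ (bilabial), /ʈʼ/ (retroflex), /cʼ/ (palatal), /kʼ/ (velar), /qʼ/ (uvular).
Gaps, from front to back: bilabial lacks aspirated (/pʰ/); palatal lacks aspirated (/cʰ/); uvular lacks aspirated (/qʰ/).

/pʰ/, /cʰ/, /qʰ/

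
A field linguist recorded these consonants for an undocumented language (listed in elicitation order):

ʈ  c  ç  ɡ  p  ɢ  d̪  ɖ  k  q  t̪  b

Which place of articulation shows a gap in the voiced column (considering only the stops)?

palatal

bilabial: voiceless /p/, voiced /b/.
dental: voiceless /t̪/, voiced /d̪/.
retroflex: voiceless /ʈ/, voiced /ɖ/.
palatal: voiceless /c/, voiced —.
velar: voiceless /k/, voiced /ɡ/.
uvular: voiceless /q/, voiced /ɢ/.
Every place of articulation has a voiced member except palatal, where /ɟ/ would be expected.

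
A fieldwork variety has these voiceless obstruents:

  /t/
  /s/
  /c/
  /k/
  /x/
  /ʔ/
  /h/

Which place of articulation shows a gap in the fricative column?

Stop: /t/ (alveolar), /c/ (palatal), /k/ (velar), /ʔ/ (glottal).
Fricative: /s/ (alveolar), /x/ (velar), /h/ (glottal).
Every place of articulation has a fricative member except palatal, where /ç/ would be expected.

palatal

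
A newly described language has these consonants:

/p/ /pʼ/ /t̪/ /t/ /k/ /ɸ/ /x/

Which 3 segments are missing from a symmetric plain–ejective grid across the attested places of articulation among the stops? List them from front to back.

/t̪ʼ/, /tʼ/, /kʼ/

Plain: /p/ (bilabial), /t̪/ (dental), /t/ (alveolar), /k/ (velar).
Ejective: /pʼ/ (bilabial).
Gaps, from front to back: dental lacks ejective (/t̪ʼ/); alveolar lacks ejective (/tʼ/); velar lacks ejective (/kʼ/).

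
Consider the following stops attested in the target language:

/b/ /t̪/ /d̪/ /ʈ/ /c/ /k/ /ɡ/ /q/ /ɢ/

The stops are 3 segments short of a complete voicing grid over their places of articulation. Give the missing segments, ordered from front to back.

/p/, /ɖ/, /ɟ/

place of articulation  voiceless  voiced  
bilabial          —         b       
dental            t̪        d̪      
retroflex         ʈ         —       
palatal           c         —       
velar             k         ɡ       
uvular            q         ɢ       
Gaps, from front to back: bilabial lacks voiceless (/p/); retroflex lacks voiced (/ɖ/); palatal lacks voiced (/ɟ/).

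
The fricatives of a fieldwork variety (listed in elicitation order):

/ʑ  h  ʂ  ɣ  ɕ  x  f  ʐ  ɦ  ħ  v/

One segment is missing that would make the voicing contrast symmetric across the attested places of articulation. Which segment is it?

/ʕ/

place of articulation  voiceless  voiced  
labiodental       f         v       
retroflex         ʂ         ʐ       
alveolo-palatal   ɕ         ʑ       
velar             x         ɣ       
pharyngeal        ħ         —       
glottal           h         ɦ       
The pharyngeal row has no voiced member, so the gap is the voiced pharyngeal fricative /ʕ/.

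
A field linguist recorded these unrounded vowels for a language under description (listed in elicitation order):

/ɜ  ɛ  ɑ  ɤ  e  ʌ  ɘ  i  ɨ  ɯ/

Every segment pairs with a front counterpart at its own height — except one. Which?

/ɑ/

High: /i/ ~ /ɨ/ ~ /ɯ/
High-mid: /e/ ~ /ɘ/ ~ /ɤ/
Low-mid: /ɛ/ ~ /ɜ/ ~ /ʌ/
Low: only /ɑ/ (back); no front partner.
So /ɑ/ is the unpaired segment.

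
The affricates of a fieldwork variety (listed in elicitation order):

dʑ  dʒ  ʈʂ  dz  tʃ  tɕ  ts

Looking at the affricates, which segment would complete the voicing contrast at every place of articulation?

alveolar: voiceless /ts/, voiced /dz/.
postalveolar: voiceless /tʃ/, voiced /dʒ/.
retroflex: voiceless /ʈʂ/, voiced —.
alveolo-palatal: voiceless /tɕ/, voiced /dʑ/.
The retroflex row has no voiced member, so the gap is the voiced retroflex affricate /ɖʐ/.

/ɖʐ/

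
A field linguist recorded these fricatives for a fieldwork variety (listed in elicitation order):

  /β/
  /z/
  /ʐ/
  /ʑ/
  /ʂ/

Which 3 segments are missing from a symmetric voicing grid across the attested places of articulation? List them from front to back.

bilabial: voiceless —, voiced /β/.
alveolar: voiceless —, voiced /z/.
retroflex: voiceless /ʂ/, voiced /ʐ/.
alveolo-palatal: voiceless —, voiced /ʑ/.
Gaps, from front to back: bilabial lacks voiceless (/ɸ/); alveolar lacks voiceless (/s/); alveolo-palatal lacks voiceless (/ɕ/).

/ɸ/, /s/, /ɕ/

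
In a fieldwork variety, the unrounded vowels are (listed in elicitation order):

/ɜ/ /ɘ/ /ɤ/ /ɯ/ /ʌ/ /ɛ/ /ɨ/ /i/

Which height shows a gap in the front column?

high-mid

Front: /i/ (high), /ɛ/ (low-mid).
Central: /ɨ/ (high), /ɘ/ (high-mid), /ɜ/ (low-mid).
Back: /ɯ/ (high), /ɤ/ (high-mid), /ʌ/ (low-mid).
Every height has a front member except high-mid, where /e/ would be expected.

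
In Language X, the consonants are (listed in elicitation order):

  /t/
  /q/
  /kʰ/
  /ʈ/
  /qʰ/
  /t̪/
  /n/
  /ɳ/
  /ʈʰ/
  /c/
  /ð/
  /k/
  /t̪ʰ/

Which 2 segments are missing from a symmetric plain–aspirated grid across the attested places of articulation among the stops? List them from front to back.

/tʰ/, /cʰ/

place of articulation  plain     aspirated
dental            t̪        t̪ʰ     
alveolar          t         —       
retroflex         ʈ         ʈʰ      
palatal           c         —       
velar             k         kʰ      
uvular            q         qʰ      
Gaps, from front to back: alveolar lacks aspirated (/tʰ/); palatal lacks aspirated (/cʰ/).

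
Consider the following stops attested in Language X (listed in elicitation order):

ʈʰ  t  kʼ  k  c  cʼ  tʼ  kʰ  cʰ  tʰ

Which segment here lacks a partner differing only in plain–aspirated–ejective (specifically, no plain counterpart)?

Alveolar: /t/ ~ /tʰ/ ~ /tʼ/
Palatal: /c/ ~ /cʰ/ ~ /cʼ/
Velar: /k/ ~ /kʰ/ ~ /kʼ/
Retroflex: only /ʈʰ/ (aspirated); no plain partner.
So /ʈʰ/ is the unpaired segment.

/ʈʰ/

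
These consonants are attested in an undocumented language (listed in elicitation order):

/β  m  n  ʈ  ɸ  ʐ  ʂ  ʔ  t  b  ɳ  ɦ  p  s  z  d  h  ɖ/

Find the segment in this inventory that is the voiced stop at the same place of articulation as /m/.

/b/

/m/ is a bilabial nasal.
The voiced stop at the same place is a voiced bilabial stop — in this inventory, /b/.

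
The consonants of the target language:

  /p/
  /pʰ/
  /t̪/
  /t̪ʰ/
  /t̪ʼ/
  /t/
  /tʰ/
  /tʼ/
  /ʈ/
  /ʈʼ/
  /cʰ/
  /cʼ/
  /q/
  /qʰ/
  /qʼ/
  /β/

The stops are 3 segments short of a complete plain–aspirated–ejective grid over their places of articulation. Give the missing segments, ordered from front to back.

/pʼ/, /ʈʰ/, /c/

Plain: /p/ (bilabial), /t̪/ (dental), /t/ (alveolar), /ʈ/ (retroflex), /q/ (uvular).
Aspirated: /pʰ/ (bilabial), /t̪ʰ/ (dental), /tʰ/ (alveolar), /cʰ/ (palatal), /qʰ/ (uvular).
Ejective: /t̪ʼ/ (dental), /tʼ/ (alveolar), /ʈʼ/ (retroflex), /cʼ/ (palatal), /qʼ/ (uvular).
Gaps, from front to back: bilabial lacks ejective (/pʼ/); retroflex lacks aspirated (/ʈʰ/); palatal lacks plain (/c/).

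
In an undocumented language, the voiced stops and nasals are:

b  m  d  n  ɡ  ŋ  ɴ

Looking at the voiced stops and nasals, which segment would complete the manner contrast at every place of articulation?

bilabial: oral stop /b/, nasal /m/.
alveolar: oral stop /d/, nasal /n/.
velar: oral stop /ɡ/, nasal /ŋ/.
uvular: oral stop —, nasal /ɴ/.
The uvular row has no oral stop member, so the gap is the uvular oral stop /ɢ/.

/ɢ/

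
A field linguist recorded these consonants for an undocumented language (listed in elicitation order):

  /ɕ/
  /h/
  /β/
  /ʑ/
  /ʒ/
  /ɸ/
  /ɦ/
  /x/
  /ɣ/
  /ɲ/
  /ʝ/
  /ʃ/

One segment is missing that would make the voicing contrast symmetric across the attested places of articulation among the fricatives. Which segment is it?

/ç/

bilabial: voiceless /ɸ/, voiced /β/.
postalveolar: voiceless /ʃ/, voiced /ʒ/.
alveolo-palatal: voiceless /ɕ/, voiced /ʑ/.
palatal: voiceless —, voiced /ʝ/.
velar: voiceless /x/, voiced /ɣ/.
glottal: voiceless /h/, voiced /ɦ/.
The palatal row has no voiceless member, so the gap is the voiceless palatal fricative /ç/.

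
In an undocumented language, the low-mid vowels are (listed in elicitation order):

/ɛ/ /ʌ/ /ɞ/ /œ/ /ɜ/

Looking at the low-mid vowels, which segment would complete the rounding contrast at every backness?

/ɔ/

front: unrounded /ɛ/, rounded /œ/.
central: unrounded /ɜ/, rounded /ɞ/.
back: unrounded /ʌ/, rounded —.
The back row has no rounded member, so the gap is the back rounded vowel /ɔ/.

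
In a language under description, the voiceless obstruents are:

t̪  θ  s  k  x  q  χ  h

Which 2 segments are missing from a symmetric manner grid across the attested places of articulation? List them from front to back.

dental: stop /t̪/, fricative /θ/.
alveolar: stop —, fricative /s/.
velar: stop /k/, fricative /x/.
uvular: stop /q/, fricative /χ/.
glottal: stop —, fricative /h/.
Gaps, from front to back: alveolar lacks stop (/t/); glottal lacks stop (/ʔ/).

/t/, /ʔ/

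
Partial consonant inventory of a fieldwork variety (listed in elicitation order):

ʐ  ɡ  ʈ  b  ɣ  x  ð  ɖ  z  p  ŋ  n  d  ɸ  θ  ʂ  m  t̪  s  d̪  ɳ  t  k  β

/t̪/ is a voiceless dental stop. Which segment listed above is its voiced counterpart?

/d̪/

The voiced counterpart is a voiced dental stop — in this inventory, /d̪/.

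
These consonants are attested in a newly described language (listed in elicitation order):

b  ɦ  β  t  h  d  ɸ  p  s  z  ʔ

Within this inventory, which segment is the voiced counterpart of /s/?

/s/ is a voiceless alveolar fricative.
The voiced counterpart is a voiced alveolar fricative — in this inventory, /z/.

/z/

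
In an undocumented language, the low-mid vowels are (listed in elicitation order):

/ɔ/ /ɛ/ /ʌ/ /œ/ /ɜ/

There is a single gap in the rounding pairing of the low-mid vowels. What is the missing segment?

backness          unrounded  rounded 
front             ɛ         œ       
central           ɜ         —       
back              ʌ         ɔ       
The central row has no rounded member, so the gap is the central rounded vowel /ɞ/.

/ɞ/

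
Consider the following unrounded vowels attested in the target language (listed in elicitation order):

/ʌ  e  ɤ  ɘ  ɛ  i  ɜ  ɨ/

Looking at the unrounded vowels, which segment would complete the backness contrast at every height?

/ɯ/

Front: /i/ (high), /e/ (high-mid), /ɛ/ (low-mid).
Central: /ɨ/ (high), /ɘ/ (high-mid), /ɜ/ (low-mid).
Back: /ɤ/ (high-mid), /ʌ/ (low-mid).
The high row has no back member, so the gap is the high back unrounded vowel /ɯ/.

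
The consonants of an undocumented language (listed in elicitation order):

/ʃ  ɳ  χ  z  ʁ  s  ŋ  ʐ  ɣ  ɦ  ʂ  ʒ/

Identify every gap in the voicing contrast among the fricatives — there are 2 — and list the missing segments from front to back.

/x/, /h/

place of articulation  voiceless  voiced  
alveolar          s         z       
postalveolar      ʃ         ʒ       
retroflex         ʂ         ʐ       
velar             —         ɣ       
uvular            χ         ʁ       
glottal           —         ɦ       
Gaps, from front to back: velar lacks voiceless (/x/); glottal lacks voiceless (/h/).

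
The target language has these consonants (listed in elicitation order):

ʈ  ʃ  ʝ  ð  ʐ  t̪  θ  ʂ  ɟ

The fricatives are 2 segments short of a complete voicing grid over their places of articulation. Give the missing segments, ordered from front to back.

/ʒ/, /ç/

dental: voiceless /θ/, voiced /ð/.
postalveolar: voiceless /ʃ/, voiced —.
retroflex: voiceless /ʂ/, voiced /ʐ/.
palatal: voiceless —, voiced /ʝ/.
Gaps, from front to back: postalveolar lacks voiced (/ʒ/); palatal lacks voiceless (/ç/).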